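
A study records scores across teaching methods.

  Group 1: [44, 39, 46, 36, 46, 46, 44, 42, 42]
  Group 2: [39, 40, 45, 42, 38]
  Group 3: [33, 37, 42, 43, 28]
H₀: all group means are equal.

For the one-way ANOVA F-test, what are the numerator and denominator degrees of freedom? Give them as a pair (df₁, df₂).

k = 3 groups, N = 19 total
df = (k−1, N−k) = (3−1, 19−3) = (2, 16)

degrees of freedom = [2, 16]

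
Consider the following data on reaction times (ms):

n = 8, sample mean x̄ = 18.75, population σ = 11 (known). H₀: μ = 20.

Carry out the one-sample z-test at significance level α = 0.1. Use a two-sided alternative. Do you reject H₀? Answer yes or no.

reject H₀: no

SE = σ/√n = 11/√8 = 3.8891
z = (x̄−μ₀)/SE = (18.75−20)/3.8891 = -0.3214
p-value (two-sided) = 0.74790
At α=0.1: p ≥ α → fail to reject H₀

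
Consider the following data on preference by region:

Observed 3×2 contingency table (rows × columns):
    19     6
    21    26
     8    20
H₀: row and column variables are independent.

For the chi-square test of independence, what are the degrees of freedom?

df = (r−1)(c−1) = (3−1)·(2−1) = 2

degrees of freedom = 2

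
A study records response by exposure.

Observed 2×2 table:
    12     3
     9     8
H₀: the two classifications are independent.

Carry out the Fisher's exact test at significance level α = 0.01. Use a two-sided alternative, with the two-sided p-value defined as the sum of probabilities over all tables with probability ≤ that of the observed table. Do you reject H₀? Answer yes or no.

Margins: r₁=15, r₂=17, c₁=21, c₂=11, n=32
p_obs = C(15,12)·C(17,9)/C(32,21); sum pmf over tables with pmf ≤ p_obs
p-value (two-sided) = 0.14746
At α=0.01: p ≥ α → fail to reject H₀

reject H₀: no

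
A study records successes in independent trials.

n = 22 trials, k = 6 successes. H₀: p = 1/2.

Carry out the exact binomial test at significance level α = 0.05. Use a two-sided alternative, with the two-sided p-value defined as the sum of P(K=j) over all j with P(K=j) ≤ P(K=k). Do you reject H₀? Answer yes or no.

reject H₀: no

Exact binomial: n=22, k=6, p₀=1/2=0.5000
P(X=j) = C(n,j)·p₀^j·(1−p₀)^(n−j); p = Σ P(X=j) over j with P(X=j) ≤ P(X=6)
p-value (two-sided) = 0.05248
At α=0.05: p ≥ α → fail to reject H₀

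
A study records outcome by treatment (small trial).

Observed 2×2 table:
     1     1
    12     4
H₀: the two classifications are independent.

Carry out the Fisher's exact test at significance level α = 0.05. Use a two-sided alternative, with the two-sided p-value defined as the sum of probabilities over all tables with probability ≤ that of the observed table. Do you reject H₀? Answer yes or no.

reject H₀: no

Margins: r₁=2, r₂=16, c₁=13, c₂=5, n=18
p_obs = C(2,1)·C(16,12)/C(18,13); sum pmf over tables with pmf ≤ p_obs
p-value (two-sided) = 0.49020
At α=0.05: p ≥ α → fail to reject H₀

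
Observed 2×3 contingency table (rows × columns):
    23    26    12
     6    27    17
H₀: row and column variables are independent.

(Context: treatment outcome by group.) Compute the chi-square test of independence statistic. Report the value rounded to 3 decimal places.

test statistic = 9.853

Row totals [61, 50], col totals [29, 53, 29], n=111
χ² = (23−15.94)²/15.94 + (26−29.13)²/29.13 + (12−15.94)²/15.94 + (6−13.06)²/13.06 + (27−23.87)²/23.87 + (17−13.06)²/13.06 = 9.8531
df = 2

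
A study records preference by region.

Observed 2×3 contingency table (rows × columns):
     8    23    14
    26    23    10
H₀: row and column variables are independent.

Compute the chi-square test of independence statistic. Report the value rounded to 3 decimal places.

Row totals [45, 59], col totals [34, 46, 24], n=104
χ² = (8−14.71)²/14.71 + (23−19.90)²/19.90 + (14−10.38)²/10.38 + (26−19.29)²/19.29 + (23−26.10)²/26.10 + (10−13.62)²/13.62 = 8.4649
df = 2

test statistic = 8.465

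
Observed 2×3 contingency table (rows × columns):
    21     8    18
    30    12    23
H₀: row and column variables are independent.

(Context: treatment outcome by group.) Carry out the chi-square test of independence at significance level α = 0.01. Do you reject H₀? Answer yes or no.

reject H₀: no

Row totals [47, 65], col totals [51, 20, 41], n=112
χ² = (21−21.40)²/21.40 + (8−8.39)²/8.39 + (18−17.21)²/17.21 + (30−29.60)²/29.60 + (12−11.61)²/11.61 + (23−23.79)²/23.79 = 0.1079
df = 2
p-value (upper-tail) = 0.94747
At α=0.01: p ≥ α → fail to reject H₀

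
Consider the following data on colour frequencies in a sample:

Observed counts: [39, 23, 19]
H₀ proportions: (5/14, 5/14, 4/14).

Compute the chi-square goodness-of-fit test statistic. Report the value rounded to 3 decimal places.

n = 81; E_i = n·p_i = [28.93, 28.93, 23.14]
χ² = (39−28.93)²/28.93 + (23−28.93)²/28.93 + (19−23.14)²/23.14 = 5.4630
df = 2

test statistic = 5.463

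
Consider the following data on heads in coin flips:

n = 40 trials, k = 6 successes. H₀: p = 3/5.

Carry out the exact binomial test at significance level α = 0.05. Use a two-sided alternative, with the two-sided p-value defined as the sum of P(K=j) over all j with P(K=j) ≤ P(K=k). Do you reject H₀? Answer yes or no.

Exact binomial: n=40, k=6, p₀=3/5=0.6000
P(X=j) = C(n,j)·p₀^j·(1−p₀)^(n−j); p = Σ P(X=j) over j with P(X=j) ≤ P(X=6)
p-value (two-sided) = 0.00000
At α=0.05: p < α → reject H₀

reject H₀: yes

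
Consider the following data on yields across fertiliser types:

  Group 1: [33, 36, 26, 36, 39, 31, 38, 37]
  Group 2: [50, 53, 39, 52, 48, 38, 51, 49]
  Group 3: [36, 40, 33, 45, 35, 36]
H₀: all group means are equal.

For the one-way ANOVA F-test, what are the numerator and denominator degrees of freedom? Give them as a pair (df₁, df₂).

k = 3 groups, N = 22 total
df = (k−1, N−k) = (3−1, 22−3) = (2, 19)

degrees of freedom = [2, 19]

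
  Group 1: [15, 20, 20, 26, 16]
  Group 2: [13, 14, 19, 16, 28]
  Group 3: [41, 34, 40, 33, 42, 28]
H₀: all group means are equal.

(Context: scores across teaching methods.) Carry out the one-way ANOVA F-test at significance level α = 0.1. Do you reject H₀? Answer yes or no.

Group means [19.40, 18.00, 36.33], grand mean 25.312
SSB = Σnᵢ(x̄ᵢ−x̄)² = 1170.904; SSW = ΣΣ(x−x̄ᵢ)² = 374.533
MSB = 1170.904/2 = 585.4521; MSW = 374.533/13 = 28.8103
F = MSB/MSW = 20.3210
df = (2, 13)
p-value (upper-tail) = 0.00010
At α=0.1: p < α → reject H₀

reject H₀: yes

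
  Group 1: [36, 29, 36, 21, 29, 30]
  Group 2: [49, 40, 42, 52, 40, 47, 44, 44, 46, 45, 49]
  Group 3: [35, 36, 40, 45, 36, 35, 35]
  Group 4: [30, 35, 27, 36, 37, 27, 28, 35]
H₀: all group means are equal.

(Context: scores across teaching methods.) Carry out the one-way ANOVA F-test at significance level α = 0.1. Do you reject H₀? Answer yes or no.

Group means [30.17, 45.27, 37.43, 31.88], grand mean 37.375
SSB = Σnᵢ(x̄ᵢ−x̄)² = 1239.896; SSW = ΣΣ(x−x̄ᵢ)² = 515.604
MSB = 1239.896/3 = 413.2985; MSW = 515.604/28 = 18.4144
F = MSB/MSW = 22.4443
df = (3, 28)
p-value (upper-tail) = 0.00000
At α=0.1: p < α → reject H₀

reject H₀: yes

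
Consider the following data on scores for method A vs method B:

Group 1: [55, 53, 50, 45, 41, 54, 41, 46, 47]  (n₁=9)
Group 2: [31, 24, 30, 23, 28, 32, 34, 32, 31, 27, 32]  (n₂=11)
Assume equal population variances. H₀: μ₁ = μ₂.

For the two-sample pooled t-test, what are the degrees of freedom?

df = n₁ + n₂ − 2 = 9 + 11 − 2 = 18

degrees of freedom = 18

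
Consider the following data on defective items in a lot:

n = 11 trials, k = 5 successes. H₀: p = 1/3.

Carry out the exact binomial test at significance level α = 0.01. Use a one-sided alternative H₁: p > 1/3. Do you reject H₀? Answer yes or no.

reject H₀: no

Exact binomial: n=11, k=5, p₀=1/3=0.3333
P(X≥5) from Σ C(n,i)·p₀^i·(1−p₀)^(n−i)
p-value (one-sided, H₁ greater) = 0.28900
At α=0.01: p ≥ α → fail to reject H₀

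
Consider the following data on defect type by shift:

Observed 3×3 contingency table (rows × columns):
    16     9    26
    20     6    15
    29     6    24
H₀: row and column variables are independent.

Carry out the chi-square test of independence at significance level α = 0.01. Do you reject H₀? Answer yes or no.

reject H₀: no

Row totals [51, 41, 59], col totals [65, 21, 65], n=151
χ² = (16−21.95)²/21.95 + (9−7.09)²/7.09 + (26−21.95)²/21.95 + (20−17.65)²/17.65 + (6−5.70)²/5.70 + (15−17.65)²/17.65 + (29−25.40)²/25.40 + (6−8.21)²/8.21 + (24−25.40)²/25.40 = 4.7802
df = 4
p-value (upper-tail) = 0.31060
At α=0.01: p ≥ α → fail to reject H₀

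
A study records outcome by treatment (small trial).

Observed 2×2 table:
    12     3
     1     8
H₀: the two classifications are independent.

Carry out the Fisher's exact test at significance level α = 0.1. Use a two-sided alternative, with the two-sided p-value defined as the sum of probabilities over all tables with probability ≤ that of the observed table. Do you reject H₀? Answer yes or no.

Margins: r₁=15, r₂=9, c₁=13, c₂=11, n=24
p_obs = C(15,12)·C(9,1)/C(24,13); sum pmf over tables with pmf ≤ p_obs
p-value (two-sided) = 0.00223
At α=0.1: p < α → reject H₀

reject H₀: yes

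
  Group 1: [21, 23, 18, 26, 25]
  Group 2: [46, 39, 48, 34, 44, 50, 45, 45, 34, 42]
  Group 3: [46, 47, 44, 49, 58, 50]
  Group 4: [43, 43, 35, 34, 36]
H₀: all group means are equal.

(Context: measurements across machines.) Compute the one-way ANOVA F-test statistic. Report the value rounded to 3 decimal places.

Group means [22.60, 42.70, 49.00, 38.20], grand mean 39.423
SSB = Σnᵢ(x̄ᵢ−x̄)² = 2080.246; SSW = ΣΣ(x−x̄ᵢ)² = 510.100
MSB = 2080.246/3 = 693.4154; MSW = 510.100/22 = 23.1864
F = MSB/MSW = 29.9062
df = (3, 22)

test statistic = 29.906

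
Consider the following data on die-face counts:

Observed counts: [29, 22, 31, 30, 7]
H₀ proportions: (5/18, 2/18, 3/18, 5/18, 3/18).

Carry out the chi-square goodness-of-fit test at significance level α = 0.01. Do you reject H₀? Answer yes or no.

n = 119; E_i = n·p_i = [33.06, 13.22, 19.83, 33.06, 19.83]
χ² = (29−33.06)²/33.06 + (22−13.22)²/13.22 + (31−19.83)²/19.83 + (30−33.06)²/33.06 + (7−19.83)²/19.83 = 21.1983
df = 4
p-value (upper-tail) = 0.00029
At α=0.01: p < α → reject H₀

reject H₀: yes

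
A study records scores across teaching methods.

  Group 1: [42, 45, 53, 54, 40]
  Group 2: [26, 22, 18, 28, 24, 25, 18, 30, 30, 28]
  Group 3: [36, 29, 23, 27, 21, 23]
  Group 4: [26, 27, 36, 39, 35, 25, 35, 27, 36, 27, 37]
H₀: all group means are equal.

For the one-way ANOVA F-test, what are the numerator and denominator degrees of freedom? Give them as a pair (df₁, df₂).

degrees of freedom = [3, 28]

k = 4 groups, N = 32 total
df = (k−1, N−k) = (4−1, 32−4) = (3, 28)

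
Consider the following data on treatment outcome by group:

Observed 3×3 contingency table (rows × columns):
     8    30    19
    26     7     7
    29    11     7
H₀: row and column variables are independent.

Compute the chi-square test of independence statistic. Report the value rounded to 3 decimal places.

test statistic = 34.393

Row totals [57, 40, 47], col totals [63, 48, 33], n=144
χ² = (8−24.94)²/24.94 + (30−19.00)²/19.00 + (19−13.06)²/13.06 + (26−17.50)²/17.50 + (7−13.33)²/13.33 + (7−9.17)²/9.17 + (29−20.56)²/20.56 + (11−15.67)²/15.67 + (7−10.77)²/10.77 = 34.3927
df = 4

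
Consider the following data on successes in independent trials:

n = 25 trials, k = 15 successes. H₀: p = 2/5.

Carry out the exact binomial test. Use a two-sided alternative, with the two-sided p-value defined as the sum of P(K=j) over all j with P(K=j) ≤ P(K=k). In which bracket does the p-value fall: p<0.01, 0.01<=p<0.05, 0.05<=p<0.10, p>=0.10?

Exact binomial: n=25, k=15, p₀=2/5=0.4000
P(X=j) = C(n,j)·p₀^j·(1−p₀)^(n−j); p = Σ P(X=j) over j with P(X=j) ≤ P(X=15)
p-value (two-sided) = 0.06375
→ bracket: 0.05<=p<0.10

p-value bracket: 0.05<=p<0.10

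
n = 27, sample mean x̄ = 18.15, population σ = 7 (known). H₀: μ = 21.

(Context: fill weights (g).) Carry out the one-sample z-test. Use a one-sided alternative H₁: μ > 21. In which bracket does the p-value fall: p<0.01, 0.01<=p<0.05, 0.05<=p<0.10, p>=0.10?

SE = σ/√n = 7/√27 = 1.3472
z = (x̄−μ₀)/SE = (18.15−21)/1.3472 = -2.1156
p-value (one-sided, H₁ greater) = 0.98281
→ bracket: p>=0.10

p-value bracket: p>=0.10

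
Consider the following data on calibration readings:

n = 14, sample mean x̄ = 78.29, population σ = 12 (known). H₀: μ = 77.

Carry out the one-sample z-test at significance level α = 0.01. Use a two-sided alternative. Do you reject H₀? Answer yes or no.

reject H₀: no

SE = σ/√n = 12/√14 = 3.2071
z = (x̄−μ₀)/SE = (78.29−77)/3.2071 = 0.4022
p-value (two-sided) = 0.68752
At α=0.01: p ≥ α → fail to reject H₀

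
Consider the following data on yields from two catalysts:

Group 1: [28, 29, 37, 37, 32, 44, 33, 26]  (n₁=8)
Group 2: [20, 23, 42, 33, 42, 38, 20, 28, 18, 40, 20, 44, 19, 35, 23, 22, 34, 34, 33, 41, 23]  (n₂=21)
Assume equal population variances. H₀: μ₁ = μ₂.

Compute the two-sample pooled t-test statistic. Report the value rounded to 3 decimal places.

x̄₁=33.250, s₁=5.898, n₁=8
x̄₂=30.095, s₂=9.011, n₂=21
s_p² = [7·5.898² + 20·9.011²]/27 = 69.1596
SE = √(s_p²·(1/8+1/21)) = 3.4552
t = (33.250−30.095)/3.4552 = 0.9131
df = 27

test statistic = 0.913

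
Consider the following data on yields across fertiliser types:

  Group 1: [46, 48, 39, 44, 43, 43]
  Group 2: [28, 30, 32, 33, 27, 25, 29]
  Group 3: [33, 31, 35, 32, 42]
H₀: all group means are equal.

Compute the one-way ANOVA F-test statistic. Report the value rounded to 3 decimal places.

test statistic = 30.877

Group means [43.83, 29.14, 34.60], grand mean 35.556
SSB = Σnᵢ(x̄ᵢ−x̄)² = 703.554; SSW = ΣΣ(x−x̄ᵢ)² = 170.890
MSB = 703.554/2 = 351.7770; MSW = 170.890/15 = 11.3927
F = MSB/MSW = 30.8774
df = (2, 15)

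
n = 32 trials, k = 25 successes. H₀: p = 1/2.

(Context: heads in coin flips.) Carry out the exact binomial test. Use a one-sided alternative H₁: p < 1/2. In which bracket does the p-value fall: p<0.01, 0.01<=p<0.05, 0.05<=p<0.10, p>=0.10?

p-value bracket: p>=0.10

Exact binomial: n=32, k=25, p₀=1/2=0.5000
P(X≤25) from Σ C(n,i)·p₀^i·(1−p₀)^(n−i)
p-value (one-sided, H₁ less) = 0.99973
→ bracket: p>=0.10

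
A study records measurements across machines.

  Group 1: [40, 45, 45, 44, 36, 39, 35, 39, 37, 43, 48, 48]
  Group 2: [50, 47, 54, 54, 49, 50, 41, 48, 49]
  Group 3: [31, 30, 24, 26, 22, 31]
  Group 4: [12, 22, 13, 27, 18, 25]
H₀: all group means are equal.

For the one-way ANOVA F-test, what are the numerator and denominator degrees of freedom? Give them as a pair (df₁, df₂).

k = 4 groups, N = 33 total
df = (k−1, N−k) = (4−1, 33−4) = (3, 29)

degrees of freedom = [3, 29]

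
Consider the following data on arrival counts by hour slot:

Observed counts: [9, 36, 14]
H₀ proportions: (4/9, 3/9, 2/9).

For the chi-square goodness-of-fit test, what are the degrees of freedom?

degrees of freedom = 2

df = k − 1 = 3 − 1 = 2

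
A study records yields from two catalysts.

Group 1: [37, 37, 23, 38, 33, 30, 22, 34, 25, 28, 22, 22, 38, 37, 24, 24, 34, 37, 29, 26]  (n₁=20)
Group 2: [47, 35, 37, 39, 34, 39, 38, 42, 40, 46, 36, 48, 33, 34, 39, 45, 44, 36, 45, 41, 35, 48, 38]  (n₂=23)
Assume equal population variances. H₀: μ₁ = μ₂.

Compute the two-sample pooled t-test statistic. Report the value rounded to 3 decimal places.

test statistic = -5.943

x̄₁=30.000, s₁=6.173, n₁=20
x̄₂=39.957, s₂=4.800, n₂=23
s_p² = [19·6.173² + 22·4.800²]/41 = 30.0233
SE = √(s_p²·(1/20+1/23)) = 1.6753
t = (30.000−39.957)/1.6753 = -5.9432
df = 41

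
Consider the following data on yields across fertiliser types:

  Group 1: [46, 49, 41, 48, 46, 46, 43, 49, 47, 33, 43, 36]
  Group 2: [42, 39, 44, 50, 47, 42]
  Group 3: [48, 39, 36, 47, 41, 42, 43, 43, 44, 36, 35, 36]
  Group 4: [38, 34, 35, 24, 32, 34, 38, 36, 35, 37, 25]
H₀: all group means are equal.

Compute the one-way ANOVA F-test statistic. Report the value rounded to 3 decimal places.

test statistic = 11.576

Group means [43.92, 44.00, 40.83, 33.45], grand mean 40.220
SSB = Σnᵢ(x̄ᵢ−x̄)² = 757.714; SSW = ΣΣ(x−x̄ᵢ)² = 807.311
MSB = 757.714/3 = 252.5713; MSW = 807.311/37 = 21.8192
F = MSB/MSW = 11.5756
df = (3, 37)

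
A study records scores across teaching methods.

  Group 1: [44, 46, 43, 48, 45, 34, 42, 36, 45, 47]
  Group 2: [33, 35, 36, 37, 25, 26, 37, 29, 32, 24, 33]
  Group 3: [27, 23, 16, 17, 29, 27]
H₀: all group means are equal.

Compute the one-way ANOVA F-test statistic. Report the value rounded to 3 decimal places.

Group means [43.00, 31.55, 23.17], grand mean 33.926
SSB = Σnᵢ(x̄ᵢ−x̄)² = 1580.291; SSW = ΣΣ(x−x̄ᵢ)² = 575.561
MSB = 1580.291/2 = 790.1456; MSW = 575.561/24 = 23.9817
F = MSB/MSW = 32.9479
df = (2, 24)

test statistic = 32.948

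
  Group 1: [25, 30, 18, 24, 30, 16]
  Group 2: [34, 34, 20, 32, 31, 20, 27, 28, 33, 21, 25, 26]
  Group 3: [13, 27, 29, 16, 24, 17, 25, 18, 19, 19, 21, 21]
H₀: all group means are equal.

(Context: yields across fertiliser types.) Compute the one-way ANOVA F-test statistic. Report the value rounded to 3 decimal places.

Group means [23.83, 27.58, 20.75], grand mean 24.100
SSB = Σnᵢ(x̄ᵢ−x̄)² = 280.700; SSW = ΣΣ(x−x̄ᵢ)² = 730.000
MSB = 280.700/2 = 140.3500; MSW = 730.000/27 = 27.0370
F = MSB/MSW = 5.1910
df = (2, 27)

test statistic = 5.191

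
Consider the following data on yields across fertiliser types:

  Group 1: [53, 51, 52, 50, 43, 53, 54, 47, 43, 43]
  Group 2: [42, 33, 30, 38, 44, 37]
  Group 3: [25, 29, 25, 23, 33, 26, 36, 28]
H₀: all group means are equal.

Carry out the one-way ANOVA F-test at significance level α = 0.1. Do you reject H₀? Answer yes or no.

Group means [48.90, 37.33, 28.12], grand mean 39.083
SSB = Σnᵢ(x̄ᵢ−x̄)² = 1942.725; SSW = ΣΣ(x−x̄ᵢ)² = 459.108
MSB = 1942.725/2 = 971.3625; MSW = 459.108/21 = 21.8623
F = MSB/MSW = 44.4309
df = (2, 21)
p-value (upper-tail) = 0.00000
At α=0.1: p < α → reject H₀

reject H₀: yes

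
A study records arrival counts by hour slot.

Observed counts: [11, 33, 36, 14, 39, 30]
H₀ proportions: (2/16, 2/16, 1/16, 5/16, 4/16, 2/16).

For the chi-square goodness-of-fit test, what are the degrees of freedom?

degrees of freedom = 5

df = k − 1 = 6 − 1 = 5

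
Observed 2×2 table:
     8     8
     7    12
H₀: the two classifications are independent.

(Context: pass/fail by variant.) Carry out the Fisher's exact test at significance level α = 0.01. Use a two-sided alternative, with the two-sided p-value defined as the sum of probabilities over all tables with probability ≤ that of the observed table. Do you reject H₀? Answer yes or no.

reject H₀: no

Margins: r₁=16, r₂=19, c₁=15, c₂=20, n=35
p_obs = C(16,8)·C(19,7)/C(35,15); sum pmf over tables with pmf ≤ p_obs
p-value (two-sided) = 0.50602
At α=0.01: p ≥ α → fail to reject H₀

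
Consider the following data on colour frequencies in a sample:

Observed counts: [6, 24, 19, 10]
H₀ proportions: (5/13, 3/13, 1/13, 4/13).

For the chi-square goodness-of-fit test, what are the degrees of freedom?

df = k − 1 = 4 − 1 = 3

degrees of freedom = 3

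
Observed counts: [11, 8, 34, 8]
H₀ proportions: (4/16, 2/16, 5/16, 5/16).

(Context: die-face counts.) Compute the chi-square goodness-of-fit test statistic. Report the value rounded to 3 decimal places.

test statistic = 19.328

n = 61; E_i = n·p_i = [15.25, 7.62, 19.06, 19.06]
χ² = (11−15.25)²/15.25 + (8−7.62)²/7.62 + (34−19.06)²/19.06 + (8−19.06)²/19.06 = 19.3279
df = 3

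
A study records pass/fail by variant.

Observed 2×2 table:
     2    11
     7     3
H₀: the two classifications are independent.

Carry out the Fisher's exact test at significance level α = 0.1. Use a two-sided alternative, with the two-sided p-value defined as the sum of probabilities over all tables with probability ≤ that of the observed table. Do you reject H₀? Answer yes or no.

reject H₀: yes

Margins: r₁=13, r₂=10, c₁=9, c₂=14, n=23
p_obs = C(13,2)·C(10,7)/C(23,9); sum pmf over tables with pmf ≤ p_obs
p-value (two-sided) = 0.01306
At α=0.1: p < α → reject H₀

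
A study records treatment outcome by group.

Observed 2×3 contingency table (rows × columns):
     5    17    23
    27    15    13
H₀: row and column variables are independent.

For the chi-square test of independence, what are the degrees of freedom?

degrees of freedom = 2

df = (r−1)(c−1) = (2−1)·(3−1) = 2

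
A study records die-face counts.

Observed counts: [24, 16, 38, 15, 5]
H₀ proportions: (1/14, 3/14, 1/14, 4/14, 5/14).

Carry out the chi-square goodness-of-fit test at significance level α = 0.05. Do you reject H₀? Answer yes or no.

reject H₀: yes

n = 98; E_i = n·p_i = [7.00, 21.00, 7.00, 28.00, 35.00]
χ² = (24−7.00)²/7.00 + (16−21.00)²/21.00 + (38−7.00)²/7.00 + (15−28.00)²/28.00 + (5−35.00)²/35.00 = 211.5119
df = 4
p-value (upper-tail) = 0.00000
At α=0.05: p < α → reject H₀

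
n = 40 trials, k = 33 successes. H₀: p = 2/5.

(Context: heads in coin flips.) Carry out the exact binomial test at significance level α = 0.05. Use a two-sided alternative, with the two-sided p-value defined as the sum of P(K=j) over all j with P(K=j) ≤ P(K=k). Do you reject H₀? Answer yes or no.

Exact binomial: n=40, k=33, p₀=2/5=0.4000
P(X=j) = C(n,j)·p₀^j·(1−p₀)^(n−j); p = Σ P(X=j) over j with P(X=j) ≤ P(X=33)
p-value (two-sided) = 0.00000
At α=0.05: p < α → reject H₀

reject H₀: yes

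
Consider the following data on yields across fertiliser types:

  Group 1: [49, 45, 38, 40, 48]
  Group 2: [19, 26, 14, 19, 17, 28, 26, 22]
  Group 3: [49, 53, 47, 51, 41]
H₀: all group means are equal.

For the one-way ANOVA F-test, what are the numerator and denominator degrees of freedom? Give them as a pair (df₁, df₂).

degrees of freedom = [2, 15]

k = 3 groups, N = 18 total
df = (k−1, N−k) = (3−1, 18−3) = (2, 15)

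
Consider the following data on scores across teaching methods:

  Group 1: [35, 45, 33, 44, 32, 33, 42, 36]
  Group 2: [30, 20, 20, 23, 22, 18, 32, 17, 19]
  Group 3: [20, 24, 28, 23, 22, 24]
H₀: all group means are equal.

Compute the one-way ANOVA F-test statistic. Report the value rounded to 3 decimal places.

test statistic = 24.859

Group means [37.50, 22.33, 23.50], grand mean 27.913
SSB = Σnᵢ(x̄ᵢ−x̄)² = 1132.326; SSW = ΣΣ(x−x̄ᵢ)² = 455.500
MSB = 1132.326/2 = 566.1630; MSW = 455.500/20 = 22.7750
F = MSB/MSW = 24.8590
df = (2, 20)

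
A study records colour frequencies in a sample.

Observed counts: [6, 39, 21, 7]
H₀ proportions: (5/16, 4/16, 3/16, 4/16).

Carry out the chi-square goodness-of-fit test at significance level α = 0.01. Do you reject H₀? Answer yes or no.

reject H₀: yes

n = 73; E_i = n·p_i = [22.81, 18.25, 13.69, 18.25]
χ² = (6−22.81)²/22.81 + (39−18.25)²/18.25 + (21−13.69)²/13.69 + (7−18.25)²/18.25 = 46.8247
df = 3
p-value (upper-tail) = 0.00000
At α=0.01: p < α → reject H₀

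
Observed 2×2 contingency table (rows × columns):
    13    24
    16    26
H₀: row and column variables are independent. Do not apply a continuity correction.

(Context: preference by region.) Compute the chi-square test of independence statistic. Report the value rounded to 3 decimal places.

test statistic = 0.074

Row totals [37, 42], col totals [29, 50], n=79
χ² = (13−13.58)²/13.58 + (24−23.42)²/23.42 + (16−15.42)²/15.42 + (26−26.58)²/26.58 = 0.0742
df = 1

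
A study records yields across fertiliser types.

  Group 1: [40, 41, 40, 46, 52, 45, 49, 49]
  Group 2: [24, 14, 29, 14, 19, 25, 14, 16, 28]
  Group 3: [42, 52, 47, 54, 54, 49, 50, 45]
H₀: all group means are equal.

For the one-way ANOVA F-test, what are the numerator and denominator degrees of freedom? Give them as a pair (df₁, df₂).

degrees of freedom = [2, 22]

k = 3 groups, N = 25 total
df = (k−1, N−k) = (3−1, 25−3) = (2, 22)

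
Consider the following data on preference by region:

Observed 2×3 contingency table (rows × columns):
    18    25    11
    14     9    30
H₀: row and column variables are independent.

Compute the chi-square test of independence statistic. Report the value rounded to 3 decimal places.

Row totals [54, 53], col totals [32, 34, 41], n=107
χ² = (18−16.15)²/16.15 + (25−17.16)²/17.16 + (11−20.69)²/20.69 + (14−15.85)²/15.85 + (9−16.84)²/16.84 + (30−20.31)²/20.31 = 16.8264
df = 2

test statistic = 16.826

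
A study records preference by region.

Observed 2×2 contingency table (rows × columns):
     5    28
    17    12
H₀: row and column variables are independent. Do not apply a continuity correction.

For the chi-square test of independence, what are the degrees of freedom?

df = (r−1)(c−1) = (2−1)·(2−1) = 1

degrees of freedom = 1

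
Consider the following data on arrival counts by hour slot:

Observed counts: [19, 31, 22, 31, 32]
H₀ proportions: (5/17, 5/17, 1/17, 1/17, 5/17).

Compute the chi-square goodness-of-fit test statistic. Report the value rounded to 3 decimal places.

test statistic = 106.047

n = 135; E_i = n·p_i = [39.71, 39.71, 7.94, 7.94, 39.71]
χ² = (19−39.71)²/39.71 + (31−39.71)²/39.71 + (22−7.94)²/7.94 + (31−7.94)²/7.94 + (32−39.71)²/39.71 = 106.0474
df = 4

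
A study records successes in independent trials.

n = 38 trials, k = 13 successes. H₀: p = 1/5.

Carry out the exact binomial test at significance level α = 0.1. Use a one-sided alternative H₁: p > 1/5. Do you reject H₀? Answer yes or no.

Exact binomial: n=38, k=13, p₀=1/5=0.2000
P(X≥13) from Σ C(n,i)·p₀^i·(1−p₀)^(n−i)
p-value (one-sided, H₁ greater) = 0.02879
At α=0.1: p < α → reject H₀

reject H₀: yes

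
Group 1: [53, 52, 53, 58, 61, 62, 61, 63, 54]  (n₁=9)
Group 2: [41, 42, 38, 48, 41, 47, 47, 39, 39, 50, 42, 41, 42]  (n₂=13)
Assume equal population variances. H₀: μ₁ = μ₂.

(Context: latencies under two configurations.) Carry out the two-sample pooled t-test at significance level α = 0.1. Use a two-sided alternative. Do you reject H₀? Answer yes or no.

reject H₀: yes

x̄₁=57.444, s₁=4.447, n₁=9
x̄₂=42.846, s₂=3.848, n₂=13
s_p² = [8·4.447² + 12·3.848²]/20 = 16.7957
SE = √(s_p²·(1/9+1/13)) = 1.7771
t = (57.444−42.846)/1.7771 = 8.2146
df = 20
p-value (two-sided) = 0.00000
At α=0.1: p < α → reject H₀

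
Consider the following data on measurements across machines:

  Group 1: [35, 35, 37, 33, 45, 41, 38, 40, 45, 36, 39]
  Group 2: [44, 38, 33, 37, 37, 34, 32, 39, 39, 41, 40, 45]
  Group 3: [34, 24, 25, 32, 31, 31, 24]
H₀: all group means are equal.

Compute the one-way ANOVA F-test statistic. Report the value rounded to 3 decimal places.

Group means [38.55, 38.25, 28.71], grand mean 36.133
SSB = Σnᵢ(x̄ᵢ−x̄)² = 503.061; SSW = ΣΣ(x−x̄ᵢ)² = 442.406
MSB = 503.061/2 = 251.5304; MSW = 442.406/27 = 16.3854
F = MSB/MSW = 15.3509
df = (2, 27)

test statistic = 15.351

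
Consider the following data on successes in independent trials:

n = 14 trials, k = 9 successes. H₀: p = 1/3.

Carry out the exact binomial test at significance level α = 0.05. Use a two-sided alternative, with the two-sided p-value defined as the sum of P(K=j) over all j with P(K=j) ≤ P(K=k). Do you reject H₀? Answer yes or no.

Exact binomial: n=14, k=9, p₀=1/3=0.3333
P(X=j) = C(n,j)·p₀^j·(1−p₀)^(n−j); p = Σ P(X=j) over j with P(X=j) ≤ P(X=9)
p-value (two-sided) = 0.02086
At α=0.05: p < α → reject H₀

reject H₀: yes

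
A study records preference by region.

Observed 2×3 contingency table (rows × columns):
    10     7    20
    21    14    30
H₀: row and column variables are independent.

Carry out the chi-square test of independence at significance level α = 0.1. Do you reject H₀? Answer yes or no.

reject H₀: no

Row totals [37, 65], col totals [31, 21, 50], n=102
χ² = (10−11.25)²/11.25 + (7−7.62)²/7.62 + (20−18.14)²/18.14 + (21−19.75)²/19.75 + (14−13.38)²/13.38 + (30−31.86)²/31.86 = 0.5951
df = 2
p-value (upper-tail) = 0.74262
At α=0.1: p ≥ α → fail to reject H₀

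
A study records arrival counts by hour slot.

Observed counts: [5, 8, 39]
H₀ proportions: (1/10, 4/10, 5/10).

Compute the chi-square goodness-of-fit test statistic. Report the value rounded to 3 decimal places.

test statistic = 14.385

n = 52; E_i = n·p_i = [5.20, 20.80, 26.00]
χ² = (5−5.20)²/5.20 + (8−20.80)²/20.80 + (39−26.00)²/26.00 = 14.3846
df = 2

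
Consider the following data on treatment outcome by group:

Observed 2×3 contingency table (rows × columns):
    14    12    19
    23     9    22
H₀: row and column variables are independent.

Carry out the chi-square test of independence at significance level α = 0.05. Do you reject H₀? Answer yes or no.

reject H₀: no

Row totals [45, 54], col totals [37, 21, 41], n=99
χ² = (14−16.82)²/16.82 + (12−9.55)²/9.55 + (19−18.64)²/18.64 + (23−20.18)²/20.18 + (9−11.45)²/11.45 + (22−22.36)²/22.36 = 2.0359
df = 2
p-value (upper-tail) = 0.36133
At α=0.05: p ≥ α → fail to reject H₀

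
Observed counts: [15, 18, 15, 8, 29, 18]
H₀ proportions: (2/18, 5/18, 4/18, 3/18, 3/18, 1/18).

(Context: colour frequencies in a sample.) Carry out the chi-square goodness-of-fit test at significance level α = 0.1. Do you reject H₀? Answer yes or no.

n = 103; E_i = n·p_i = [11.44, 28.61, 22.89, 17.17, 17.17, 5.72]
χ² = (15−11.44)²/11.44 + (18−28.61)²/28.61 + (15−22.89)²/22.89 + (8−17.17)²/17.17 + (29−17.17)²/17.17 + (18−5.72)²/5.72 = 47.1544
df = 5
p-value (upper-tail) = 0.00000
At α=0.1: p < α → reject H₀

reject H₀: yes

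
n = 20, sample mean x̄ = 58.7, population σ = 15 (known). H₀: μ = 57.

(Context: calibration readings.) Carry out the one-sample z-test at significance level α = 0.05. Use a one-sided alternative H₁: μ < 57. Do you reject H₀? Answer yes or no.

SE = σ/√n = 15/√20 = 3.3541
z = (x̄−μ₀)/SE = (58.7−57)/3.3541 = 0.5068
p-value (one-sided, H₁ less) = 0.69387
At α=0.05: p ≥ α → fail to reject H₀

reject H₀: no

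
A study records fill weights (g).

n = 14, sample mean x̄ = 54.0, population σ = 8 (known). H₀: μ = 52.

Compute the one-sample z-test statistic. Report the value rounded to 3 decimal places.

SE = σ/√n = 8/√14 = 2.1381
z = (x̄−μ₀)/SE = (54.0−52)/2.1381 = 0.9354

test statistic = 0.935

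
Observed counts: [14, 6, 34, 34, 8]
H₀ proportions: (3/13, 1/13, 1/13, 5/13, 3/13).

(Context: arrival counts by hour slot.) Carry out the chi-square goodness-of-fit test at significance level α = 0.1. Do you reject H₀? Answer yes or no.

n = 96; E_i = n·p_i = [22.15, 7.38, 7.38, 36.92, 22.15]
χ² = (14−22.15)²/22.15 + (6−7.38)²/7.38 + (34−7.38)²/7.38 + (34−36.92)²/36.92 + (8−22.15)²/22.15 = 108.4611
df = 4
p-value (upper-tail) = 0.00000
At α=0.1: p < α → reject H₀

reject H₀: yes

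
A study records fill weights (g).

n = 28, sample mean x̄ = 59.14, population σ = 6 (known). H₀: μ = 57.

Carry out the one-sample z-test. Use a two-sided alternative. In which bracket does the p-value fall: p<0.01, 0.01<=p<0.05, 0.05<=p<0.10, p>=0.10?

p-value bracket: 0.05<=p<0.10

SE = σ/√n = 6/√28 = 1.1339
z = (x̄−μ₀)/SE = (59.14−57)/1.1339 = 1.8873
p-value (two-sided) = 0.05912
→ bracket: 0.05<=p<0.10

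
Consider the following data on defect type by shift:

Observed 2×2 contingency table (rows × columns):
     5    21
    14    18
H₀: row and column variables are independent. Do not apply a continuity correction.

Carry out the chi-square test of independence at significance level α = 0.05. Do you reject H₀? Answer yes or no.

reject H₀: yes

Row totals [26, 32], col totals [19, 39], n=58
χ² = (5−8.52)²/8.52 + (21−17.48)²/17.48 + (14−10.48)²/10.48 + (18−21.52)²/21.52 = 3.9151
df = 1
p-value (upper-tail) = 0.04785
At α=0.05: p < α → reject H₀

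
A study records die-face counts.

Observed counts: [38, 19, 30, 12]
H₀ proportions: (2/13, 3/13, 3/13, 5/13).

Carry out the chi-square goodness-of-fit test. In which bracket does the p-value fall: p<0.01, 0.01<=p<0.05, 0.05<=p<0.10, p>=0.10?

n = 99; E_i = n·p_i = [15.23, 22.85, 22.85, 38.08]
χ² = (38−15.23)²/15.23 + (19−22.85)²/22.85 + (30−22.85)²/22.85 + (12−38.08)²/38.08 = 54.7852
df = 3
p-value (upper-tail) = 0.00000
→ bracket: p<0.01

p-value bracket: p<0.01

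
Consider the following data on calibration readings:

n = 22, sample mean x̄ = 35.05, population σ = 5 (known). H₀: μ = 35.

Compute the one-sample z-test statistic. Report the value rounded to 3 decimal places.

test statistic = 0.047

SE = σ/√n = 5/√22 = 1.0660
z = (x̄−μ₀)/SE = (35.05−35)/1.0660 = 0.0469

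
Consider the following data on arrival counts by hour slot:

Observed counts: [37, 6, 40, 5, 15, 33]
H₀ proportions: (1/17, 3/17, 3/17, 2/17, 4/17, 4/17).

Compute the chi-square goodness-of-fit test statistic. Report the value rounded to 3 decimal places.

n = 136; E_i = n·p_i = [8.00, 24.00, 24.00, 16.00, 32.00, 32.00]
χ² = (37−8.00)²/8.00 + (6−24.00)²/24.00 + (40−24.00)²/24.00 + (5−16.00)²/16.00 + (15−32.00)²/32.00 + (33−32.00)²/32.00 = 145.9167
df = 5

test statistic = 145.917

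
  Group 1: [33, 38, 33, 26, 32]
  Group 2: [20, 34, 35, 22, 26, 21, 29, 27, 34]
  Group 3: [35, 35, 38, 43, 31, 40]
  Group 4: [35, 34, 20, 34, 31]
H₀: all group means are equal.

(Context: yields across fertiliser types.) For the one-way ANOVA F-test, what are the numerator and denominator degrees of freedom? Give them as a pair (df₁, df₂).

k = 4 groups, N = 25 total
df = (k−1, N−k) = (4−1, 25−4) = (3, 21)

degrees of freedom = [3, 21]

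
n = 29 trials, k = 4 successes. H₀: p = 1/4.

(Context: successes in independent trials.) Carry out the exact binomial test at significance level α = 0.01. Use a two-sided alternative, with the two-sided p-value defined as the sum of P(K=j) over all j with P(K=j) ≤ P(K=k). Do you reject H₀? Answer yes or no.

Exact binomial: n=29, k=4, p₀=1/4=0.2500
P(X=j) = C(n,j)·p₀^j·(1−p₀)^(n−j); p = Σ P(X=j) over j with P(X=j) ≤ P(X=4)
p-value (two-sided) = 0.20086
At α=0.01: p ≥ α → fail to reject H₀

reject H₀: no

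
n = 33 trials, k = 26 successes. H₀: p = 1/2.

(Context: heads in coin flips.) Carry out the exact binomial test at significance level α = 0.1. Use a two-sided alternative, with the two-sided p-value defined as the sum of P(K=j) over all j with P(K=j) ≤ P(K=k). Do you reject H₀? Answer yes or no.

Exact binomial: n=33, k=26, p₀=1/2=0.5000
P(X=j) = C(n,j)·p₀^j·(1−p₀)^(n−j); p = Σ P(X=j) over j with P(X=j) ≤ P(X=26)
p-value (two-sided) = 0.00132
At α=0.1: p < α → reject H₀

reject H₀: yes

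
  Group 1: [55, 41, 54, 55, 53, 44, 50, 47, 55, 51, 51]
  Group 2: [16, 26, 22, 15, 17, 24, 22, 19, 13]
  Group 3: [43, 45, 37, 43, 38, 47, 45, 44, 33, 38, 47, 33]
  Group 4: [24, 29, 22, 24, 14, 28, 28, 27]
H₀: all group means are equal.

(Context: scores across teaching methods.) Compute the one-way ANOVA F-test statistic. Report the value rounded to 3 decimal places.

test statistic = 89.235

Group means [50.55, 19.33, 41.08, 24.50], grand mean 35.475
SSB = Σnᵢ(x̄ᵢ−x̄)² = 6184.331; SSW = ΣΣ(x−x̄ᵢ)² = 831.644
MSB = 6184.331/3 = 2061.4437; MSW = 831.644/36 = 23.1012
F = MSB/MSW = 89.2353
df = (3, 36)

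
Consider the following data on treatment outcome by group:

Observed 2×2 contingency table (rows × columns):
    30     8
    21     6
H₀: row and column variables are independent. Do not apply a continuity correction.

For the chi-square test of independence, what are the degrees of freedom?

degrees of freedom = 1

df = (r−1)(c−1) = (2−1)·(2−1) = 1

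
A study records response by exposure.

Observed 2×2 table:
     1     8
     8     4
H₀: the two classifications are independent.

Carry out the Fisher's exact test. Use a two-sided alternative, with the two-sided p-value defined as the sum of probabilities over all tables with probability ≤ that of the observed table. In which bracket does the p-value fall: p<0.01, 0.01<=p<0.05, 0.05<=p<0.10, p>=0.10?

p-value bracket: 0.01<=p<0.05

Margins: r₁=9, r₂=12, c₁=9, c₂=12, n=21
p_obs = C(9,1)·C(12,8)/C(21,9); sum pmf over tables with pmf ≤ p_obs
p-value (two-sided) = 0.02436
→ bracket: 0.01<=p<0.05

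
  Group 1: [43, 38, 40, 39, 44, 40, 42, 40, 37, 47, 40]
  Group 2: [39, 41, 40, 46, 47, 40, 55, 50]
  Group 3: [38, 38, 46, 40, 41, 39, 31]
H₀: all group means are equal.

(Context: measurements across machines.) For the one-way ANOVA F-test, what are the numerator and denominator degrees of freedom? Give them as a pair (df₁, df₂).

degrees of freedom = [2, 23]

k = 3 groups, N = 26 total
df = (k−1, N−k) = (3−1, 26−3) = (2, 23)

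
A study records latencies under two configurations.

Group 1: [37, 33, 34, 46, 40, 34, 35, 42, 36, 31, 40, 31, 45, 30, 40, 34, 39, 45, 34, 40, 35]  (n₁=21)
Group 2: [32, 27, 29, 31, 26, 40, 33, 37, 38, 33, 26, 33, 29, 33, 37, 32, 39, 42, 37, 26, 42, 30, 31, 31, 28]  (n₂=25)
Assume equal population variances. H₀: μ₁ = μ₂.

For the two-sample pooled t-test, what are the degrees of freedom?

df = n₁ + n₂ − 2 = 21 + 25 − 2 = 44

degrees of freedom = 44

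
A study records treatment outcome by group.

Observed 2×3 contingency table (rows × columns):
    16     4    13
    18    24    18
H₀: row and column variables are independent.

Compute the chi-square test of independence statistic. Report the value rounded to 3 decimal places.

Row totals [33, 60], col totals [34, 28, 31], n=93
χ² = (16−12.06)²/12.06 + (4−9.94)²/9.94 + (13−11.00)²/11.00 + (18−21.94)²/21.94 + (24−18.06)²/18.06 + (18−20.00)²/20.00 = 8.0496
df = 2

test statistic = 8.050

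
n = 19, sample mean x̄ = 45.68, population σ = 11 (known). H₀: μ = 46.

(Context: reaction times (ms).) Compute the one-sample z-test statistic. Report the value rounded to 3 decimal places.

SE = σ/√n = 11/√19 = 2.5236
z = (x̄−μ₀)/SE = (45.68−46)/2.5236 = -0.1268

test statistic = -0.127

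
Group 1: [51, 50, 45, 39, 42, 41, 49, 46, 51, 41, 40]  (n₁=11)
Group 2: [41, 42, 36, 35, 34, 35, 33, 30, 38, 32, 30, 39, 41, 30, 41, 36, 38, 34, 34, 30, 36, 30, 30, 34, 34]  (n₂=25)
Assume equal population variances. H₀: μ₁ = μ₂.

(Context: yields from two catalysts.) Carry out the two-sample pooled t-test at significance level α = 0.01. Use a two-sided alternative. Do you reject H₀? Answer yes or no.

x̄₁=45.000, s₁=4.648, n₁=11
x̄₂=34.920, s₂=3.883, n₂=25
s_p² = [10·4.648² + 24·3.883²]/34 = 16.9953
SE = √(s_p²·(1/11+1/25)) = 1.4916
t = (45.000−34.920)/1.4916 = 6.7579
df = 34
p-value (two-sided) = 0.00000
At α=0.01: p < α → reject H₀

reject H₀: yes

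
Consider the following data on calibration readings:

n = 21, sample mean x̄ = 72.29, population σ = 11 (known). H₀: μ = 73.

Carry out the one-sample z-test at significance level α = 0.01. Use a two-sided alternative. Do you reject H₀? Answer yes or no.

SE = σ/√n = 11/√21 = 2.4004
z = (x̄−μ₀)/SE = (72.29−73)/2.4004 = -0.2958
p-value (two-sided) = 0.76739
At α=0.01: p ≥ α → fail to reject H₀

reject H₀: no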